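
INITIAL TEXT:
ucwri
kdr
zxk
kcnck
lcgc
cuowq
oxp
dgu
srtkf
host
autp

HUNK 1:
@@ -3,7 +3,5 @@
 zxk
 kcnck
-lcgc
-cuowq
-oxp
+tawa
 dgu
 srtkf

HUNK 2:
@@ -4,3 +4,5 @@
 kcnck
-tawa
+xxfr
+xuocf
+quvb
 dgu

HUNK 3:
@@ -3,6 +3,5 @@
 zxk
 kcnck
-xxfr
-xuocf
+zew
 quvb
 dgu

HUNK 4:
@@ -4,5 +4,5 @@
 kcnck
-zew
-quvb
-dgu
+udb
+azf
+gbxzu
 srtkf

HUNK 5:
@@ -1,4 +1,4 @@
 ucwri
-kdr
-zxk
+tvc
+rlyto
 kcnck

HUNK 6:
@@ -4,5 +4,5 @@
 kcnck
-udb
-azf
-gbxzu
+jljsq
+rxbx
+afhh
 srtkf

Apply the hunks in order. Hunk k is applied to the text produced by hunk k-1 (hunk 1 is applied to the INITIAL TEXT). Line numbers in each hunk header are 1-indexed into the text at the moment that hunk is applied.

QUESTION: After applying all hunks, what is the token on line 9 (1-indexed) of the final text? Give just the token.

Hunk 1: at line 3 remove [lcgc,cuowq,oxp] add [tawa] -> 9 lines: ucwri kdr zxk kcnck tawa dgu srtkf host autp
Hunk 2: at line 4 remove [tawa] add [xxfr,xuocf,quvb] -> 11 lines: ucwri kdr zxk kcnck xxfr xuocf quvb dgu srtkf host autp
Hunk 3: at line 3 remove [xxfr,xuocf] add [zew] -> 10 lines: ucwri kdr zxk kcnck zew quvb dgu srtkf host autp
Hunk 4: at line 4 remove [zew,quvb,dgu] add [udb,azf,gbxzu] -> 10 lines: ucwri kdr zxk kcnck udb azf gbxzu srtkf host autp
Hunk 5: at line 1 remove [kdr,zxk] add [tvc,rlyto] -> 10 lines: ucwri tvc rlyto kcnck udb azf gbxzu srtkf host autp
Hunk 6: at line 4 remove [udb,azf,gbxzu] add [jljsq,rxbx,afhh] -> 10 lines: ucwri tvc rlyto kcnck jljsq rxbx afhh srtkf host autp
Final line 9: host

Answer: host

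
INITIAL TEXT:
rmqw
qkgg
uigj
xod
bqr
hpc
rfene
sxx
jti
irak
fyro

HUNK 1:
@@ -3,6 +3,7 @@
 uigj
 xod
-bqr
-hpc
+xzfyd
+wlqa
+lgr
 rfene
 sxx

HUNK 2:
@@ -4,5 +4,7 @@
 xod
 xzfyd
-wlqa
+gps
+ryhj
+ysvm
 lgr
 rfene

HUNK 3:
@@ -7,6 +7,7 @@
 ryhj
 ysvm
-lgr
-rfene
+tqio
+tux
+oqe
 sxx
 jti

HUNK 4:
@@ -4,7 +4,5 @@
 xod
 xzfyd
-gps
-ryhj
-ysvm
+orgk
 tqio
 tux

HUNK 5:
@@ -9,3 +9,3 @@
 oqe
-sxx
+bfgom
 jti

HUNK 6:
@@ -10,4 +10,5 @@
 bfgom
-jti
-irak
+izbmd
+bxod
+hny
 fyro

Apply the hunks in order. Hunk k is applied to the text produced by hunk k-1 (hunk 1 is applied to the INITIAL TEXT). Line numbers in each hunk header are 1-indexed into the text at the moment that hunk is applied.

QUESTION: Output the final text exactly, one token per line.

Hunk 1: at line 3 remove [bqr,hpc] add [xzfyd,wlqa,lgr] -> 12 lines: rmqw qkgg uigj xod xzfyd wlqa lgr rfene sxx jti irak fyro
Hunk 2: at line 4 remove [wlqa] add [gps,ryhj,ysvm] -> 14 lines: rmqw qkgg uigj xod xzfyd gps ryhj ysvm lgr rfene sxx jti irak fyro
Hunk 3: at line 7 remove [lgr,rfene] add [tqio,tux,oqe] -> 15 lines: rmqw qkgg uigj xod xzfyd gps ryhj ysvm tqio tux oqe sxx jti irak fyro
Hunk 4: at line 4 remove [gps,ryhj,ysvm] add [orgk] -> 13 lines: rmqw qkgg uigj xod xzfyd orgk tqio tux oqe sxx jti irak fyro
Hunk 5: at line 9 remove [sxx] add [bfgom] -> 13 lines: rmqw qkgg uigj xod xzfyd orgk tqio tux oqe bfgom jti irak fyro
Hunk 6: at line 10 remove [jti,irak] add [izbmd,bxod,hny] -> 14 lines: rmqw qkgg uigj xod xzfyd orgk tqio tux oqe bfgom izbmd bxod hny fyro

Answer: rmqw
qkgg
uigj
xod
xzfyd
orgk
tqio
tux
oqe
bfgom
izbmd
bxod
hny
fyro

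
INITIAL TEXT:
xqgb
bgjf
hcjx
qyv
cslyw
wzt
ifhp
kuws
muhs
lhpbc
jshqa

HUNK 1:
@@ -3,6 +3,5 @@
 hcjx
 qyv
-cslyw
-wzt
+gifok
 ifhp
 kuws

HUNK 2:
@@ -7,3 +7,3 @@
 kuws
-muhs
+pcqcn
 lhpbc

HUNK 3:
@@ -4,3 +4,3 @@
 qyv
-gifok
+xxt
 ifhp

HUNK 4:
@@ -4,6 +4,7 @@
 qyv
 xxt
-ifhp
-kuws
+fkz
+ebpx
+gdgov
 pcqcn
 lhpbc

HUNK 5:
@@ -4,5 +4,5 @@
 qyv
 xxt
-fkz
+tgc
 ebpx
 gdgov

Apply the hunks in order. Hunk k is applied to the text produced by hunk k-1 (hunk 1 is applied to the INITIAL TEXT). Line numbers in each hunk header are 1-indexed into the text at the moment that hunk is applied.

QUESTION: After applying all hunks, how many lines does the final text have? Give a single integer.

Hunk 1: at line 3 remove [cslyw,wzt] add [gifok] -> 10 lines: xqgb bgjf hcjx qyv gifok ifhp kuws muhs lhpbc jshqa
Hunk 2: at line 7 remove [muhs] add [pcqcn] -> 10 lines: xqgb bgjf hcjx qyv gifok ifhp kuws pcqcn lhpbc jshqa
Hunk 3: at line 4 remove [gifok] add [xxt] -> 10 lines: xqgb bgjf hcjx qyv xxt ifhp kuws pcqcn lhpbc jshqa
Hunk 4: at line 4 remove [ifhp,kuws] add [fkz,ebpx,gdgov] -> 11 lines: xqgb bgjf hcjx qyv xxt fkz ebpx gdgov pcqcn lhpbc jshqa
Hunk 5: at line 4 remove [fkz] add [tgc] -> 11 lines: xqgb bgjf hcjx qyv xxt tgc ebpx gdgov pcqcn lhpbc jshqa
Final line count: 11

Answer: 11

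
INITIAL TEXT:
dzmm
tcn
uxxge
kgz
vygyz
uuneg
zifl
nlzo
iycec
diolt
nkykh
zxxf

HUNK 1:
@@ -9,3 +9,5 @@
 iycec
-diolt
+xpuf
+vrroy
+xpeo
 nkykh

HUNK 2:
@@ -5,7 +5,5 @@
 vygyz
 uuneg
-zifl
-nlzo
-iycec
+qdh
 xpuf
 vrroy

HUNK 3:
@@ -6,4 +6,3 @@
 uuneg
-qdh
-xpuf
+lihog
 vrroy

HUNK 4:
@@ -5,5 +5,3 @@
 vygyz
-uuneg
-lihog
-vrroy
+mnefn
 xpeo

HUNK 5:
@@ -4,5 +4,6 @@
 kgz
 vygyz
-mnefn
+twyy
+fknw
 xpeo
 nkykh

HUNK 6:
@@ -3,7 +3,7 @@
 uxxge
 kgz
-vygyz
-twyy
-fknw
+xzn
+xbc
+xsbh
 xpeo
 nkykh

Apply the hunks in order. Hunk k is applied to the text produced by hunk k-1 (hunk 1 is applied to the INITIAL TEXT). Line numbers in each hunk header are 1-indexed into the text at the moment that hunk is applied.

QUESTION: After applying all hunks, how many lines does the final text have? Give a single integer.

Hunk 1: at line 9 remove [diolt] add [xpuf,vrroy,xpeo] -> 14 lines: dzmm tcn uxxge kgz vygyz uuneg zifl nlzo iycec xpuf vrroy xpeo nkykh zxxf
Hunk 2: at line 5 remove [zifl,nlzo,iycec] add [qdh] -> 12 lines: dzmm tcn uxxge kgz vygyz uuneg qdh xpuf vrroy xpeo nkykh zxxf
Hunk 3: at line 6 remove [qdh,xpuf] add [lihog] -> 11 lines: dzmm tcn uxxge kgz vygyz uuneg lihog vrroy xpeo nkykh zxxf
Hunk 4: at line 5 remove [uuneg,lihog,vrroy] add [mnefn] -> 9 lines: dzmm tcn uxxge kgz vygyz mnefn xpeo nkykh zxxf
Hunk 5: at line 4 remove [mnefn] add [twyy,fknw] -> 10 lines: dzmm tcn uxxge kgz vygyz twyy fknw xpeo nkykh zxxf
Hunk 6: at line 3 remove [vygyz,twyy,fknw] add [xzn,xbc,xsbh] -> 10 lines: dzmm tcn uxxge kgz xzn xbc xsbh xpeo nkykh zxxf
Final line count: 10

Answer: 10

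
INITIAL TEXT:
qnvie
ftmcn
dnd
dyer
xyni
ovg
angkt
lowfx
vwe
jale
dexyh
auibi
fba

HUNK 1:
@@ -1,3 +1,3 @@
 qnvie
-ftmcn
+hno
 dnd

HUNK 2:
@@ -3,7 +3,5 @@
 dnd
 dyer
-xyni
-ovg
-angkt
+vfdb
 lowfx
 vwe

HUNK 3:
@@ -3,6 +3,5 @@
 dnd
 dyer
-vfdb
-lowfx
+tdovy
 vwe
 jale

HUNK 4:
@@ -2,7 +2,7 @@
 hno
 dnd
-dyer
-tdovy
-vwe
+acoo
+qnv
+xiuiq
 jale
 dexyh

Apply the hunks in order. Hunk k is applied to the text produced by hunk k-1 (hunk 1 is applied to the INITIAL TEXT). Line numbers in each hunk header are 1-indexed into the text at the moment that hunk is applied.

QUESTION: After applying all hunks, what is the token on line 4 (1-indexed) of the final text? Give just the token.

Hunk 1: at line 1 remove [ftmcn] add [hno] -> 13 lines: qnvie hno dnd dyer xyni ovg angkt lowfx vwe jale dexyh auibi fba
Hunk 2: at line 3 remove [xyni,ovg,angkt] add [vfdb] -> 11 lines: qnvie hno dnd dyer vfdb lowfx vwe jale dexyh auibi fba
Hunk 3: at line 3 remove [vfdb,lowfx] add [tdovy] -> 10 lines: qnvie hno dnd dyer tdovy vwe jale dexyh auibi fba
Hunk 4: at line 2 remove [dyer,tdovy,vwe] add [acoo,qnv,xiuiq] -> 10 lines: qnvie hno dnd acoo qnv xiuiq jale dexyh auibi fba
Final line 4: acoo

Answer: acoo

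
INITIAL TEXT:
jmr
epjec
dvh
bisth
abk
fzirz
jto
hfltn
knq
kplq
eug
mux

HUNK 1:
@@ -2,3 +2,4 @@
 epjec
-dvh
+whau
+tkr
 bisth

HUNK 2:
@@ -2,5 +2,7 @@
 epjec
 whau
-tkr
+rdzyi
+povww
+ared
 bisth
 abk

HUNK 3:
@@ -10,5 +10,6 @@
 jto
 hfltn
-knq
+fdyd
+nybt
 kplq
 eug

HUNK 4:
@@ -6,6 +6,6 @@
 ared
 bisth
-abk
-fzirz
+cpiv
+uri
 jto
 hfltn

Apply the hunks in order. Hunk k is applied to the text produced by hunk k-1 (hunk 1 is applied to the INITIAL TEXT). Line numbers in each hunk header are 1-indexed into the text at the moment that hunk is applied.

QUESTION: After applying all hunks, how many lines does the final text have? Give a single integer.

Answer: 16

Derivation:
Hunk 1: at line 2 remove [dvh] add [whau,tkr] -> 13 lines: jmr epjec whau tkr bisth abk fzirz jto hfltn knq kplq eug mux
Hunk 2: at line 2 remove [tkr] add [rdzyi,povww,ared] -> 15 lines: jmr epjec whau rdzyi povww ared bisth abk fzirz jto hfltn knq kplq eug mux
Hunk 3: at line 10 remove [knq] add [fdyd,nybt] -> 16 lines: jmr epjec whau rdzyi povww ared bisth abk fzirz jto hfltn fdyd nybt kplq eug mux
Hunk 4: at line 6 remove [abk,fzirz] add [cpiv,uri] -> 16 lines: jmr epjec whau rdzyi povww ared bisth cpiv uri jto hfltn fdyd nybt kplq eug mux
Final line count: 16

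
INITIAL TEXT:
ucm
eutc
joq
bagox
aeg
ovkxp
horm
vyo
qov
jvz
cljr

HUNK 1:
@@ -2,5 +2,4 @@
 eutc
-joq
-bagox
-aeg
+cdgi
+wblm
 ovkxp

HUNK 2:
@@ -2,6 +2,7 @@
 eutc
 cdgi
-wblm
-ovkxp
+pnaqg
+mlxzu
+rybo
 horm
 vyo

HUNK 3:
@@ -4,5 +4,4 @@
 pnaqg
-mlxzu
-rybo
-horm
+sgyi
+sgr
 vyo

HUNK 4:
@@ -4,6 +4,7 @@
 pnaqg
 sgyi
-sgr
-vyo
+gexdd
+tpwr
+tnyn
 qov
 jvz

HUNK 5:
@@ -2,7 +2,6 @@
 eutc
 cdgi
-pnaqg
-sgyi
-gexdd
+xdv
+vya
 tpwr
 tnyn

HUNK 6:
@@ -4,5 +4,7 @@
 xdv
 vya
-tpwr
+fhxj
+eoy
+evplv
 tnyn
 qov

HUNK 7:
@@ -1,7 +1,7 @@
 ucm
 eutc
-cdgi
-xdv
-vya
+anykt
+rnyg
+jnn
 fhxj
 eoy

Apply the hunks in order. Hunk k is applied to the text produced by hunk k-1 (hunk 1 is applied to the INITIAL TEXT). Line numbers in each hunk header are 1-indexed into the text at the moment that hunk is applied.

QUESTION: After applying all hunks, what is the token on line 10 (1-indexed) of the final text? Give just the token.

Hunk 1: at line 2 remove [joq,bagox,aeg] add [cdgi,wblm] -> 10 lines: ucm eutc cdgi wblm ovkxp horm vyo qov jvz cljr
Hunk 2: at line 2 remove [wblm,ovkxp] add [pnaqg,mlxzu,rybo] -> 11 lines: ucm eutc cdgi pnaqg mlxzu rybo horm vyo qov jvz cljr
Hunk 3: at line 4 remove [mlxzu,rybo,horm] add [sgyi,sgr] -> 10 lines: ucm eutc cdgi pnaqg sgyi sgr vyo qov jvz cljr
Hunk 4: at line 4 remove [sgr,vyo] add [gexdd,tpwr,tnyn] -> 11 lines: ucm eutc cdgi pnaqg sgyi gexdd tpwr tnyn qov jvz cljr
Hunk 5: at line 2 remove [pnaqg,sgyi,gexdd] add [xdv,vya] -> 10 lines: ucm eutc cdgi xdv vya tpwr tnyn qov jvz cljr
Hunk 6: at line 4 remove [tpwr] add [fhxj,eoy,evplv] -> 12 lines: ucm eutc cdgi xdv vya fhxj eoy evplv tnyn qov jvz cljr
Hunk 7: at line 1 remove [cdgi,xdv,vya] add [anykt,rnyg,jnn] -> 12 lines: ucm eutc anykt rnyg jnn fhxj eoy evplv tnyn qov jvz cljr
Final line 10: qov

Answer: qov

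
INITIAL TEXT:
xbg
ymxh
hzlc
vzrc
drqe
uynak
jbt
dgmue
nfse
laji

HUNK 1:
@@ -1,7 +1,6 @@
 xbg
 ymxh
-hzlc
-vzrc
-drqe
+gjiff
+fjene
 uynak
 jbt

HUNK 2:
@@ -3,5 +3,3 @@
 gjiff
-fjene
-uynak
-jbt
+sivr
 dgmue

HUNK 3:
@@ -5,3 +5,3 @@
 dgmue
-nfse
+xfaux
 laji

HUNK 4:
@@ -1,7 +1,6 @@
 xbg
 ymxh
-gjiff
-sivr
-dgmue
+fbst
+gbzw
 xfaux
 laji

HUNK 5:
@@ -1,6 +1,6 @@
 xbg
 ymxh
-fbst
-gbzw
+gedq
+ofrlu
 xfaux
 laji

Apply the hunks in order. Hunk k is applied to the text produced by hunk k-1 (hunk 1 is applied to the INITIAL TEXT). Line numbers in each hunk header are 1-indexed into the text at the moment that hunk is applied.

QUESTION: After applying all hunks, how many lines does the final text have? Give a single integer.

Answer: 6

Derivation:
Hunk 1: at line 1 remove [hzlc,vzrc,drqe] add [gjiff,fjene] -> 9 lines: xbg ymxh gjiff fjene uynak jbt dgmue nfse laji
Hunk 2: at line 3 remove [fjene,uynak,jbt] add [sivr] -> 7 lines: xbg ymxh gjiff sivr dgmue nfse laji
Hunk 3: at line 5 remove [nfse] add [xfaux] -> 7 lines: xbg ymxh gjiff sivr dgmue xfaux laji
Hunk 4: at line 1 remove [gjiff,sivr,dgmue] add [fbst,gbzw] -> 6 lines: xbg ymxh fbst gbzw xfaux laji
Hunk 5: at line 1 remove [fbst,gbzw] add [gedq,ofrlu] -> 6 lines: xbg ymxh gedq ofrlu xfaux laji
Final line count: 6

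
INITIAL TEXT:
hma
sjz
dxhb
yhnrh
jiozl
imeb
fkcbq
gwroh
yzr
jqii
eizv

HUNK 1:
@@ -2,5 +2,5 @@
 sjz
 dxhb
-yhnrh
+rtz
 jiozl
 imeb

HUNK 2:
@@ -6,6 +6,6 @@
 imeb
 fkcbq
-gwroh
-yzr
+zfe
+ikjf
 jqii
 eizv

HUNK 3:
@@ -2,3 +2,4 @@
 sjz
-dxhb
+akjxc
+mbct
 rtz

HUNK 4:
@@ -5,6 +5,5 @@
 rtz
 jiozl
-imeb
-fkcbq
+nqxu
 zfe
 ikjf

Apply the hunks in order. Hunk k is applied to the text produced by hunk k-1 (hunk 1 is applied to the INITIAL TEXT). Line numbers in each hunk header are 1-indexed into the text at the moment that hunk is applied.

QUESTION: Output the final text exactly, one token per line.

Answer: hma
sjz
akjxc
mbct
rtz
jiozl
nqxu
zfe
ikjf
jqii
eizv

Derivation:
Hunk 1: at line 2 remove [yhnrh] add [rtz] -> 11 lines: hma sjz dxhb rtz jiozl imeb fkcbq gwroh yzr jqii eizv
Hunk 2: at line 6 remove [gwroh,yzr] add [zfe,ikjf] -> 11 lines: hma sjz dxhb rtz jiozl imeb fkcbq zfe ikjf jqii eizv
Hunk 3: at line 2 remove [dxhb] add [akjxc,mbct] -> 12 lines: hma sjz akjxc mbct rtz jiozl imeb fkcbq zfe ikjf jqii eizv
Hunk 4: at line 5 remove [imeb,fkcbq] add [nqxu] -> 11 lines: hma sjz akjxc mbct rtz jiozl nqxu zfe ikjf jqii eizv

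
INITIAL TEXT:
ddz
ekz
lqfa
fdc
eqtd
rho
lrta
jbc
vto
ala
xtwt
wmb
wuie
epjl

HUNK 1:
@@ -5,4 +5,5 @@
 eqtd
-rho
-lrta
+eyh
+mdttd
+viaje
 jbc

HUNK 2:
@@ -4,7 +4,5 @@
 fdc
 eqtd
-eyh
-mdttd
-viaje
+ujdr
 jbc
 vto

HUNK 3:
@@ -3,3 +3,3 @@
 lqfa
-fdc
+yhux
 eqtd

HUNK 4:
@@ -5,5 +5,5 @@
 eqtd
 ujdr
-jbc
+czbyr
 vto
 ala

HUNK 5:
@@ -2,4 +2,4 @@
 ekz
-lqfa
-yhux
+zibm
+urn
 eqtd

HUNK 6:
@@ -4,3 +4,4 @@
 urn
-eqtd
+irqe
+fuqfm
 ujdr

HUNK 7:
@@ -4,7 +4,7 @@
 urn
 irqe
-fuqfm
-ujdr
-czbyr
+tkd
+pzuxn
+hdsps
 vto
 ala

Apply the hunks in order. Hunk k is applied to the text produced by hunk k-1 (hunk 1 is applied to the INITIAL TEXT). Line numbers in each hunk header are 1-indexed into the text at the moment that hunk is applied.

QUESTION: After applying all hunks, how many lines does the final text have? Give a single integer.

Answer: 14

Derivation:
Hunk 1: at line 5 remove [rho,lrta] add [eyh,mdttd,viaje] -> 15 lines: ddz ekz lqfa fdc eqtd eyh mdttd viaje jbc vto ala xtwt wmb wuie epjl
Hunk 2: at line 4 remove [eyh,mdttd,viaje] add [ujdr] -> 13 lines: ddz ekz lqfa fdc eqtd ujdr jbc vto ala xtwt wmb wuie epjl
Hunk 3: at line 3 remove [fdc] add [yhux] -> 13 lines: ddz ekz lqfa yhux eqtd ujdr jbc vto ala xtwt wmb wuie epjl
Hunk 4: at line 5 remove [jbc] add [czbyr] -> 13 lines: ddz ekz lqfa yhux eqtd ujdr czbyr vto ala xtwt wmb wuie epjl
Hunk 5: at line 2 remove [lqfa,yhux] add [zibm,urn] -> 13 lines: ddz ekz zibm urn eqtd ujdr czbyr vto ala xtwt wmb wuie epjl
Hunk 6: at line 4 remove [eqtd] add [irqe,fuqfm] -> 14 lines: ddz ekz zibm urn irqe fuqfm ujdr czbyr vto ala xtwt wmb wuie epjl
Hunk 7: at line 4 remove [fuqfm,ujdr,czbyr] add [tkd,pzuxn,hdsps] -> 14 lines: ddz ekz zibm urn irqe tkd pzuxn hdsps vto ala xtwt wmb wuie epjl
Final line count: 14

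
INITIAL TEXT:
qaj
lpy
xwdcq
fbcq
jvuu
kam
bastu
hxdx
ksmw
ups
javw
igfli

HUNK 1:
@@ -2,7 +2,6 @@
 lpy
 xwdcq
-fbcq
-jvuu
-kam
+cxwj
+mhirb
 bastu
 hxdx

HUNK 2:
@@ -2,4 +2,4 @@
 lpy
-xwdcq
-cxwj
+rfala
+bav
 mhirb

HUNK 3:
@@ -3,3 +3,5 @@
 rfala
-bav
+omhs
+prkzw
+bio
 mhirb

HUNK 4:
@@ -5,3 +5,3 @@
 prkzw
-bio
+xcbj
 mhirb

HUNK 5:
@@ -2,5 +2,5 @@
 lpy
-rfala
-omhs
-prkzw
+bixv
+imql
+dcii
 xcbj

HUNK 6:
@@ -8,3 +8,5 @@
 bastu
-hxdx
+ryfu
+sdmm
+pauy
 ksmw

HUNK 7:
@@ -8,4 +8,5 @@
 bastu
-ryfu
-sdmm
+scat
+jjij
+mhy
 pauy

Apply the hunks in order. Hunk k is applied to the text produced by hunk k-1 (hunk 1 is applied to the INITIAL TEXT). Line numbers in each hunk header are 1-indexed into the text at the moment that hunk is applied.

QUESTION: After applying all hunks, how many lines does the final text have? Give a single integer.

Answer: 16

Derivation:
Hunk 1: at line 2 remove [fbcq,jvuu,kam] add [cxwj,mhirb] -> 11 lines: qaj lpy xwdcq cxwj mhirb bastu hxdx ksmw ups javw igfli
Hunk 2: at line 2 remove [xwdcq,cxwj] add [rfala,bav] -> 11 lines: qaj lpy rfala bav mhirb bastu hxdx ksmw ups javw igfli
Hunk 3: at line 3 remove [bav] add [omhs,prkzw,bio] -> 13 lines: qaj lpy rfala omhs prkzw bio mhirb bastu hxdx ksmw ups javw igfli
Hunk 4: at line 5 remove [bio] add [xcbj] -> 13 lines: qaj lpy rfala omhs prkzw xcbj mhirb bastu hxdx ksmw ups javw igfli
Hunk 5: at line 2 remove [rfala,omhs,prkzw] add [bixv,imql,dcii] -> 13 lines: qaj lpy bixv imql dcii xcbj mhirb bastu hxdx ksmw ups javw igfli
Hunk 6: at line 8 remove [hxdx] add [ryfu,sdmm,pauy] -> 15 lines: qaj lpy bixv imql dcii xcbj mhirb bastu ryfu sdmm pauy ksmw ups javw igfli
Hunk 7: at line 8 remove [ryfu,sdmm] add [scat,jjij,mhy] -> 16 lines: qaj lpy bixv imql dcii xcbj mhirb bastu scat jjij mhy pauy ksmw ups javw igfli
Final line count: 16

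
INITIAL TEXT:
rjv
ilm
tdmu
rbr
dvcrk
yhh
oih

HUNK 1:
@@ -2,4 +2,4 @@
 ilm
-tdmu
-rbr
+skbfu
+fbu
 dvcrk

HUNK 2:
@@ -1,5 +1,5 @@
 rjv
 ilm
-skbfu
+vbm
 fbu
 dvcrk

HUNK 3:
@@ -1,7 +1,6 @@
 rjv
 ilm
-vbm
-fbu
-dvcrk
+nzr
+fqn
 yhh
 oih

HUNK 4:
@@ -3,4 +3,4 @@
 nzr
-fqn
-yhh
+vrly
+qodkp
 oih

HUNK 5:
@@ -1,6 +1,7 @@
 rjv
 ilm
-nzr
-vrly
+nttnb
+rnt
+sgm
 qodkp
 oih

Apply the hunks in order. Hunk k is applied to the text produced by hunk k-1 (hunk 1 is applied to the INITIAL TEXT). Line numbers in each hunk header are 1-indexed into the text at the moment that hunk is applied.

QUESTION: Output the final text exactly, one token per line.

Answer: rjv
ilm
nttnb
rnt
sgm
qodkp
oih

Derivation:
Hunk 1: at line 2 remove [tdmu,rbr] add [skbfu,fbu] -> 7 lines: rjv ilm skbfu fbu dvcrk yhh oih
Hunk 2: at line 1 remove [skbfu] add [vbm] -> 7 lines: rjv ilm vbm fbu dvcrk yhh oih
Hunk 3: at line 1 remove [vbm,fbu,dvcrk] add [nzr,fqn] -> 6 lines: rjv ilm nzr fqn yhh oih
Hunk 4: at line 3 remove [fqn,yhh] add [vrly,qodkp] -> 6 lines: rjv ilm nzr vrly qodkp oih
Hunk 5: at line 1 remove [nzr,vrly] add [nttnb,rnt,sgm] -> 7 lines: rjv ilm nttnb rnt sgm qodkp oih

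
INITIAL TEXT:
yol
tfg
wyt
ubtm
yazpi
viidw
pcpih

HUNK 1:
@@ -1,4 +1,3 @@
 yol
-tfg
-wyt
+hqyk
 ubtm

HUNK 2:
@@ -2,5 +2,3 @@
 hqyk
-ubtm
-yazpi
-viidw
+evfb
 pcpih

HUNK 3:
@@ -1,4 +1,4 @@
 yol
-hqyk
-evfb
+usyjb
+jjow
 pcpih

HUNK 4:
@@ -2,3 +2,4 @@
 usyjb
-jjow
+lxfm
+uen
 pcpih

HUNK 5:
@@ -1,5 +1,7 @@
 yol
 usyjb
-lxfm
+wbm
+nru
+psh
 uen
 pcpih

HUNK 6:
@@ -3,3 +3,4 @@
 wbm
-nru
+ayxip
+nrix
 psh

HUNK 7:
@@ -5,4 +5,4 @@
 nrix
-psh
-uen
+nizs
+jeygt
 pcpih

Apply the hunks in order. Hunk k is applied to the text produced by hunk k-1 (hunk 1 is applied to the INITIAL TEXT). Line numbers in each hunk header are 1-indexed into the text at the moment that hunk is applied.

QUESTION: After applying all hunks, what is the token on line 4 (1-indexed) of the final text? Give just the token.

Answer: ayxip

Derivation:
Hunk 1: at line 1 remove [tfg,wyt] add [hqyk] -> 6 lines: yol hqyk ubtm yazpi viidw pcpih
Hunk 2: at line 2 remove [ubtm,yazpi,viidw] add [evfb] -> 4 lines: yol hqyk evfb pcpih
Hunk 3: at line 1 remove [hqyk,evfb] add [usyjb,jjow] -> 4 lines: yol usyjb jjow pcpih
Hunk 4: at line 2 remove [jjow] add [lxfm,uen] -> 5 lines: yol usyjb lxfm uen pcpih
Hunk 5: at line 1 remove [lxfm] add [wbm,nru,psh] -> 7 lines: yol usyjb wbm nru psh uen pcpih
Hunk 6: at line 3 remove [nru] add [ayxip,nrix] -> 8 lines: yol usyjb wbm ayxip nrix psh uen pcpih
Hunk 7: at line 5 remove [psh,uen] add [nizs,jeygt] -> 8 lines: yol usyjb wbm ayxip nrix nizs jeygt pcpih
Final line 4: ayxip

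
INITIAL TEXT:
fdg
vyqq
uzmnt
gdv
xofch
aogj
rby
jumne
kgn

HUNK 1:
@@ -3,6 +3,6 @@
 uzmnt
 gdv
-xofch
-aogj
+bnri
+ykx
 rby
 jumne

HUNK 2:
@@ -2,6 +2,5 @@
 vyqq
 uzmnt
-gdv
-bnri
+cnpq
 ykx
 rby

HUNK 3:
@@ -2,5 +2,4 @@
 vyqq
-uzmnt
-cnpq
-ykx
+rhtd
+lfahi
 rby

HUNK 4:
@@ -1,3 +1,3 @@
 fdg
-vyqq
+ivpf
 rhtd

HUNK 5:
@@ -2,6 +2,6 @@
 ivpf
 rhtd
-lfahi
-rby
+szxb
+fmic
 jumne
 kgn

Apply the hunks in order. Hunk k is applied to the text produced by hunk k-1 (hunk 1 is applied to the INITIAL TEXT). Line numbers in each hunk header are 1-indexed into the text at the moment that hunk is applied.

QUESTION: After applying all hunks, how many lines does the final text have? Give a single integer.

Answer: 7

Derivation:
Hunk 1: at line 3 remove [xofch,aogj] add [bnri,ykx] -> 9 lines: fdg vyqq uzmnt gdv bnri ykx rby jumne kgn
Hunk 2: at line 2 remove [gdv,bnri] add [cnpq] -> 8 lines: fdg vyqq uzmnt cnpq ykx rby jumne kgn
Hunk 3: at line 2 remove [uzmnt,cnpq,ykx] add [rhtd,lfahi] -> 7 lines: fdg vyqq rhtd lfahi rby jumne kgn
Hunk 4: at line 1 remove [vyqq] add [ivpf] -> 7 lines: fdg ivpf rhtd lfahi rby jumne kgn
Hunk 5: at line 2 remove [lfahi,rby] add [szxb,fmic] -> 7 lines: fdg ivpf rhtd szxb fmic jumne kgn
Final line count: 7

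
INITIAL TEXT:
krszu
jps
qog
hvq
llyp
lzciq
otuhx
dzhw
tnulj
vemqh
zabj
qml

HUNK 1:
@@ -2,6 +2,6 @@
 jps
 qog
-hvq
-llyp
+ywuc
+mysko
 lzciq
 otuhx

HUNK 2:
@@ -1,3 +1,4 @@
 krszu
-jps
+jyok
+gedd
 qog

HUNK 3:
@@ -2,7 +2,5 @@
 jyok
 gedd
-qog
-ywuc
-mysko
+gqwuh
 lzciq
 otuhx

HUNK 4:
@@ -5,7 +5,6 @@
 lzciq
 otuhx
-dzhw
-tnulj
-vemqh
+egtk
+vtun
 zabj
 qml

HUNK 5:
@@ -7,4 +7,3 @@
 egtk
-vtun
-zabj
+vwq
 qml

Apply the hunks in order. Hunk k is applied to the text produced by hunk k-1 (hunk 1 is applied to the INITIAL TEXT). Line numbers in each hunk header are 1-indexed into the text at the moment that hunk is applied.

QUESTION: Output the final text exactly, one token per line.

Hunk 1: at line 2 remove [hvq,llyp] add [ywuc,mysko] -> 12 lines: krszu jps qog ywuc mysko lzciq otuhx dzhw tnulj vemqh zabj qml
Hunk 2: at line 1 remove [jps] add [jyok,gedd] -> 13 lines: krszu jyok gedd qog ywuc mysko lzciq otuhx dzhw tnulj vemqh zabj qml
Hunk 3: at line 2 remove [qog,ywuc,mysko] add [gqwuh] -> 11 lines: krszu jyok gedd gqwuh lzciq otuhx dzhw tnulj vemqh zabj qml
Hunk 4: at line 5 remove [dzhw,tnulj,vemqh] add [egtk,vtun] -> 10 lines: krszu jyok gedd gqwuh lzciq otuhx egtk vtun zabj qml
Hunk 5: at line 7 remove [vtun,zabj] add [vwq] -> 9 lines: krszu jyok gedd gqwuh lzciq otuhx egtk vwq qml

Answer: krszu
jyok
gedd
gqwuh
lzciq
otuhx
egtk
vwq
qml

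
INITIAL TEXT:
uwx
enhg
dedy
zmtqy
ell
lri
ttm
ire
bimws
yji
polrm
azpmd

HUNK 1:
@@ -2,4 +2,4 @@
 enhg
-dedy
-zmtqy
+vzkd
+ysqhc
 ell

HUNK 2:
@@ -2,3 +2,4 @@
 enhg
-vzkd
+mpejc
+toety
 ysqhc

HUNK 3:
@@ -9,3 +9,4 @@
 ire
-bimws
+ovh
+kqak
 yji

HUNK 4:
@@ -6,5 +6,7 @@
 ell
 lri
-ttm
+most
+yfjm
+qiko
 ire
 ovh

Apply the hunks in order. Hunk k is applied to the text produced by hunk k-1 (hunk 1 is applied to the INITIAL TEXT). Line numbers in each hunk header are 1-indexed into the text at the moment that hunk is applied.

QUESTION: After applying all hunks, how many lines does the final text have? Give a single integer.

Answer: 16

Derivation:
Hunk 1: at line 2 remove [dedy,zmtqy] add [vzkd,ysqhc] -> 12 lines: uwx enhg vzkd ysqhc ell lri ttm ire bimws yji polrm azpmd
Hunk 2: at line 2 remove [vzkd] add [mpejc,toety] -> 13 lines: uwx enhg mpejc toety ysqhc ell lri ttm ire bimws yji polrm azpmd
Hunk 3: at line 9 remove [bimws] add [ovh,kqak] -> 14 lines: uwx enhg mpejc toety ysqhc ell lri ttm ire ovh kqak yji polrm azpmd
Hunk 4: at line 6 remove [ttm] add [most,yfjm,qiko] -> 16 lines: uwx enhg mpejc toety ysqhc ell lri most yfjm qiko ire ovh kqak yji polrm azpmd
Final line count: 16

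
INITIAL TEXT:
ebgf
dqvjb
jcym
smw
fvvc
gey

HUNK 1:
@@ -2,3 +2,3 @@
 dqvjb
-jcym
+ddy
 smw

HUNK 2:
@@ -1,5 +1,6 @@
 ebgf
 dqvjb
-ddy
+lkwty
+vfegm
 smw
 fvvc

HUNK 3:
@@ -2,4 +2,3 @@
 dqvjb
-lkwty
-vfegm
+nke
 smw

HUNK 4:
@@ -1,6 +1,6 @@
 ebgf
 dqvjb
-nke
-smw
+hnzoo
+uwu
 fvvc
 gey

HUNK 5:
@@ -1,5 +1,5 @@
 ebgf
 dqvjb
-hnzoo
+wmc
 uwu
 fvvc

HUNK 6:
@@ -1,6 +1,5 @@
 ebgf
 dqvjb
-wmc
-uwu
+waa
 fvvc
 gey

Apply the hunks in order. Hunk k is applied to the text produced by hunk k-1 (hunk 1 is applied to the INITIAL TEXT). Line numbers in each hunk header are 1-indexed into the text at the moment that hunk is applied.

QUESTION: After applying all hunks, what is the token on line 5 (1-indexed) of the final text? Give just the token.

Hunk 1: at line 2 remove [jcym] add [ddy] -> 6 lines: ebgf dqvjb ddy smw fvvc gey
Hunk 2: at line 1 remove [ddy] add [lkwty,vfegm] -> 7 lines: ebgf dqvjb lkwty vfegm smw fvvc gey
Hunk 3: at line 2 remove [lkwty,vfegm] add [nke] -> 6 lines: ebgf dqvjb nke smw fvvc gey
Hunk 4: at line 1 remove [nke,smw] add [hnzoo,uwu] -> 6 lines: ebgf dqvjb hnzoo uwu fvvc gey
Hunk 5: at line 1 remove [hnzoo] add [wmc] -> 6 lines: ebgf dqvjb wmc uwu fvvc gey
Hunk 6: at line 1 remove [wmc,uwu] add [waa] -> 5 lines: ebgf dqvjb waa fvvc gey
Final line 5: gey

Answer: gey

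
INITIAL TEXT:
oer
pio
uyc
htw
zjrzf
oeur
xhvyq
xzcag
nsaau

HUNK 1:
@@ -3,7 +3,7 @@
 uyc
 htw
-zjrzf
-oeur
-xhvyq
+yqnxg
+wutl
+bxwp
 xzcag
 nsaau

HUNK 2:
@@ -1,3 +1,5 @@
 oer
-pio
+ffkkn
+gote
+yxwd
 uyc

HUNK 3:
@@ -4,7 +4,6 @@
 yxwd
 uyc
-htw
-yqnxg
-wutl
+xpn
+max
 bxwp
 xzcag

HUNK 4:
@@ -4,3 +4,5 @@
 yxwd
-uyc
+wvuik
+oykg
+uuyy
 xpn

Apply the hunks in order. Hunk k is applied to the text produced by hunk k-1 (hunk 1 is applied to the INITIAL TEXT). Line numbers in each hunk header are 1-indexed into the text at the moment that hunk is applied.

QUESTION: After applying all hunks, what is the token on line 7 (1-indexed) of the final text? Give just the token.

Hunk 1: at line 3 remove [zjrzf,oeur,xhvyq] add [yqnxg,wutl,bxwp] -> 9 lines: oer pio uyc htw yqnxg wutl bxwp xzcag nsaau
Hunk 2: at line 1 remove [pio] add [ffkkn,gote,yxwd] -> 11 lines: oer ffkkn gote yxwd uyc htw yqnxg wutl bxwp xzcag nsaau
Hunk 3: at line 4 remove [htw,yqnxg,wutl] add [xpn,max] -> 10 lines: oer ffkkn gote yxwd uyc xpn max bxwp xzcag nsaau
Hunk 4: at line 4 remove [uyc] add [wvuik,oykg,uuyy] -> 12 lines: oer ffkkn gote yxwd wvuik oykg uuyy xpn max bxwp xzcag nsaau
Final line 7: uuyy

Answer: uuyy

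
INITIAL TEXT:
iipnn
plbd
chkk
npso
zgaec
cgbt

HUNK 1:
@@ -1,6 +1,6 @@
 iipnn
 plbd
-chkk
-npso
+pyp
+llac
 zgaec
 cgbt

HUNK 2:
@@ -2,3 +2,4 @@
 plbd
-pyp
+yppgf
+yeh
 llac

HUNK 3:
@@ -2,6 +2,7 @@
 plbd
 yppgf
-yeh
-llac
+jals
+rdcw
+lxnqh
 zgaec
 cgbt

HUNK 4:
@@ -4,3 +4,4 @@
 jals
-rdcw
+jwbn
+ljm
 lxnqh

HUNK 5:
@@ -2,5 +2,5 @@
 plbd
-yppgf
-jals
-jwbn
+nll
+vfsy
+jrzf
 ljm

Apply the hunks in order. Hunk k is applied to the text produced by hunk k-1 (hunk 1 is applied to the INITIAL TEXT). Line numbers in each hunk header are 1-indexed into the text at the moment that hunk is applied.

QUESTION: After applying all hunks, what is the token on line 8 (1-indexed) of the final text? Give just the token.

Answer: zgaec

Derivation:
Hunk 1: at line 1 remove [chkk,npso] add [pyp,llac] -> 6 lines: iipnn plbd pyp llac zgaec cgbt
Hunk 2: at line 2 remove [pyp] add [yppgf,yeh] -> 7 lines: iipnn plbd yppgf yeh llac zgaec cgbt
Hunk 3: at line 2 remove [yeh,llac] add [jals,rdcw,lxnqh] -> 8 lines: iipnn plbd yppgf jals rdcw lxnqh zgaec cgbt
Hunk 4: at line 4 remove [rdcw] add [jwbn,ljm] -> 9 lines: iipnn plbd yppgf jals jwbn ljm lxnqh zgaec cgbt
Hunk 5: at line 2 remove [yppgf,jals,jwbn] add [nll,vfsy,jrzf] -> 9 lines: iipnn plbd nll vfsy jrzf ljm lxnqh zgaec cgbt
Final line 8: zgaec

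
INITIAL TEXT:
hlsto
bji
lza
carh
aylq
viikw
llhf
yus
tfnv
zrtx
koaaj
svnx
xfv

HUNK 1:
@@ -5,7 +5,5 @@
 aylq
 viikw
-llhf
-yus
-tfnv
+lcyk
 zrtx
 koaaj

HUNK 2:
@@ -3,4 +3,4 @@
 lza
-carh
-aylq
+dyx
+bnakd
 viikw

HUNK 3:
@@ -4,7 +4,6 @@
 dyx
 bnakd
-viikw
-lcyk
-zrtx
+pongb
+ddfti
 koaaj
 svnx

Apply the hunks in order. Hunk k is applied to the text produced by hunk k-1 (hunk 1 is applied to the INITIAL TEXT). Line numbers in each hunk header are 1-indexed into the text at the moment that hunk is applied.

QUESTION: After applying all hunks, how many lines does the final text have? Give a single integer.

Answer: 10

Derivation:
Hunk 1: at line 5 remove [llhf,yus,tfnv] add [lcyk] -> 11 lines: hlsto bji lza carh aylq viikw lcyk zrtx koaaj svnx xfv
Hunk 2: at line 3 remove [carh,aylq] add [dyx,bnakd] -> 11 lines: hlsto bji lza dyx bnakd viikw lcyk zrtx koaaj svnx xfv
Hunk 3: at line 4 remove [viikw,lcyk,zrtx] add [pongb,ddfti] -> 10 lines: hlsto bji lza dyx bnakd pongb ddfti koaaj svnx xfv
Final line count: 10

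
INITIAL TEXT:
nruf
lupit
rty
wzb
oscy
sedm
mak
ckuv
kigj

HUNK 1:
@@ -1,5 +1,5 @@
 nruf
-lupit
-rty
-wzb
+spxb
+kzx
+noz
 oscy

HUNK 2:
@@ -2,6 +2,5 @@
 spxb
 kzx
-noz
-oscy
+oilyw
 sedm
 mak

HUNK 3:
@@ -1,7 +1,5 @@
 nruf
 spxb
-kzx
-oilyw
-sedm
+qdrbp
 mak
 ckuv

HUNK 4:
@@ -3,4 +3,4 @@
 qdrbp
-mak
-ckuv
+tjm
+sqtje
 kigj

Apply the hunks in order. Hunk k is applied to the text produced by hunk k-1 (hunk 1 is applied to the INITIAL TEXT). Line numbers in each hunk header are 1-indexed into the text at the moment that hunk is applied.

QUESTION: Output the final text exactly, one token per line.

Answer: nruf
spxb
qdrbp
tjm
sqtje
kigj

Derivation:
Hunk 1: at line 1 remove [lupit,rty,wzb] add [spxb,kzx,noz] -> 9 lines: nruf spxb kzx noz oscy sedm mak ckuv kigj
Hunk 2: at line 2 remove [noz,oscy] add [oilyw] -> 8 lines: nruf spxb kzx oilyw sedm mak ckuv kigj
Hunk 3: at line 1 remove [kzx,oilyw,sedm] add [qdrbp] -> 6 lines: nruf spxb qdrbp mak ckuv kigj
Hunk 4: at line 3 remove [mak,ckuv] add [tjm,sqtje] -> 6 lines: nruf spxb qdrbp tjm sqtje kigj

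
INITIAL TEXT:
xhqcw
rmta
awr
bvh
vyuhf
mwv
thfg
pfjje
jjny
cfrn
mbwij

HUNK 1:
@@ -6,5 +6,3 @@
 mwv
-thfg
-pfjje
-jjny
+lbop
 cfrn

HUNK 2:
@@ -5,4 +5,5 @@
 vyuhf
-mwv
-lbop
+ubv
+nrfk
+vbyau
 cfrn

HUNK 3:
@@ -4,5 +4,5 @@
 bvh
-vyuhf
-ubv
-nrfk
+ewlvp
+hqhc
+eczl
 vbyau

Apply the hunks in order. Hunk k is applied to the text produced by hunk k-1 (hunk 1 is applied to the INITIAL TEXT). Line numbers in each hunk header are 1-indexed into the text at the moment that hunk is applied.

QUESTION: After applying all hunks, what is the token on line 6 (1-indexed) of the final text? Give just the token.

Answer: hqhc

Derivation:
Hunk 1: at line 6 remove [thfg,pfjje,jjny] add [lbop] -> 9 lines: xhqcw rmta awr bvh vyuhf mwv lbop cfrn mbwij
Hunk 2: at line 5 remove [mwv,lbop] add [ubv,nrfk,vbyau] -> 10 lines: xhqcw rmta awr bvh vyuhf ubv nrfk vbyau cfrn mbwij
Hunk 3: at line 4 remove [vyuhf,ubv,nrfk] add [ewlvp,hqhc,eczl] -> 10 lines: xhqcw rmta awr bvh ewlvp hqhc eczl vbyau cfrn mbwij
Final line 6: hqhc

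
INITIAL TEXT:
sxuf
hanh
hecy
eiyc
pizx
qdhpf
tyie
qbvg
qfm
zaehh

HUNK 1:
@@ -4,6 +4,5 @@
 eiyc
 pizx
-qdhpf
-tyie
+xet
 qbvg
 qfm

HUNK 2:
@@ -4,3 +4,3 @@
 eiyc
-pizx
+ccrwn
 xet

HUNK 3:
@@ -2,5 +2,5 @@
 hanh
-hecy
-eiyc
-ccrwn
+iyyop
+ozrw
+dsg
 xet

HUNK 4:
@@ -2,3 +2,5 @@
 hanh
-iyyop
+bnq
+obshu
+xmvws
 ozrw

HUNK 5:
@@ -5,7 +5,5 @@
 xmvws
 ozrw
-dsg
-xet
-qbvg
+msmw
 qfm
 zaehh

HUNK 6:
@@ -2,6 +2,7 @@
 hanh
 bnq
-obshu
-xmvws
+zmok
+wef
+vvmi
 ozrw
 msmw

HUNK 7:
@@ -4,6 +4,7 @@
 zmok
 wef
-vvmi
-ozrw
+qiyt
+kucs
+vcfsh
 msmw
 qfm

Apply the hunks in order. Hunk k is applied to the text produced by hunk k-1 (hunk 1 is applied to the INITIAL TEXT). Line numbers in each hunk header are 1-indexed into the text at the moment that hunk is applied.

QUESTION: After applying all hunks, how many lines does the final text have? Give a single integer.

Answer: 11

Derivation:
Hunk 1: at line 4 remove [qdhpf,tyie] add [xet] -> 9 lines: sxuf hanh hecy eiyc pizx xet qbvg qfm zaehh
Hunk 2: at line 4 remove [pizx] add [ccrwn] -> 9 lines: sxuf hanh hecy eiyc ccrwn xet qbvg qfm zaehh
Hunk 3: at line 2 remove [hecy,eiyc,ccrwn] add [iyyop,ozrw,dsg] -> 9 lines: sxuf hanh iyyop ozrw dsg xet qbvg qfm zaehh
Hunk 4: at line 2 remove [iyyop] add [bnq,obshu,xmvws] -> 11 lines: sxuf hanh bnq obshu xmvws ozrw dsg xet qbvg qfm zaehh
Hunk 5: at line 5 remove [dsg,xet,qbvg] add [msmw] -> 9 lines: sxuf hanh bnq obshu xmvws ozrw msmw qfm zaehh
Hunk 6: at line 2 remove [obshu,xmvws] add [zmok,wef,vvmi] -> 10 lines: sxuf hanh bnq zmok wef vvmi ozrw msmw qfm zaehh
Hunk 7: at line 4 remove [vvmi,ozrw] add [qiyt,kucs,vcfsh] -> 11 lines: sxuf hanh bnq zmok wef qiyt kucs vcfsh msmw qfm zaehh
Final line count: 11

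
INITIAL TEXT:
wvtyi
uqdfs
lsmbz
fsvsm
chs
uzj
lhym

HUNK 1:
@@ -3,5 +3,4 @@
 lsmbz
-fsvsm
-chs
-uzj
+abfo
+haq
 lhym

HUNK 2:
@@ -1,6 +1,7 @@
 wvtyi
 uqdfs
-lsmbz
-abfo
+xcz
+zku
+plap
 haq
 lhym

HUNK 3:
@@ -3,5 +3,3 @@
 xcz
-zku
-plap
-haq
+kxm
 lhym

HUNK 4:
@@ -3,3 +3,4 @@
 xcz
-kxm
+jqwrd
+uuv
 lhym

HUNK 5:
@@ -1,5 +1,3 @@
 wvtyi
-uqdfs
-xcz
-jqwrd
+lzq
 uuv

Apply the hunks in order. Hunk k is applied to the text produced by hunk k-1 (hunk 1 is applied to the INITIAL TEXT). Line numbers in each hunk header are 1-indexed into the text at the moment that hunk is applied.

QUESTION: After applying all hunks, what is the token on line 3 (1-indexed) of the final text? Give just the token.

Answer: uuv

Derivation:
Hunk 1: at line 3 remove [fsvsm,chs,uzj] add [abfo,haq] -> 6 lines: wvtyi uqdfs lsmbz abfo haq lhym
Hunk 2: at line 1 remove [lsmbz,abfo] add [xcz,zku,plap] -> 7 lines: wvtyi uqdfs xcz zku plap haq lhym
Hunk 3: at line 3 remove [zku,plap,haq] add [kxm] -> 5 lines: wvtyi uqdfs xcz kxm lhym
Hunk 4: at line 3 remove [kxm] add [jqwrd,uuv] -> 6 lines: wvtyi uqdfs xcz jqwrd uuv lhym
Hunk 5: at line 1 remove [uqdfs,xcz,jqwrd] add [lzq] -> 4 lines: wvtyi lzq uuv lhym
Final line 3: uuv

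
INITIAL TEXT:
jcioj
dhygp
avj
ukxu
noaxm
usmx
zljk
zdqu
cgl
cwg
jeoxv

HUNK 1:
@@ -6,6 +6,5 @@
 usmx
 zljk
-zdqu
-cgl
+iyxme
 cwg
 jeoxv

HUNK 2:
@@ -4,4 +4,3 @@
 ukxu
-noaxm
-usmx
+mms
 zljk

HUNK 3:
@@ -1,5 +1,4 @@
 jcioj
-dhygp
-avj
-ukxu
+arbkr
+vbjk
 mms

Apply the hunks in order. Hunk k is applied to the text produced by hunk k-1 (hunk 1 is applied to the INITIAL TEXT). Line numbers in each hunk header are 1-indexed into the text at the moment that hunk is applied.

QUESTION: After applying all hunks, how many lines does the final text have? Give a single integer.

Answer: 8

Derivation:
Hunk 1: at line 6 remove [zdqu,cgl] add [iyxme] -> 10 lines: jcioj dhygp avj ukxu noaxm usmx zljk iyxme cwg jeoxv
Hunk 2: at line 4 remove [noaxm,usmx] add [mms] -> 9 lines: jcioj dhygp avj ukxu mms zljk iyxme cwg jeoxv
Hunk 3: at line 1 remove [dhygp,avj,ukxu] add [arbkr,vbjk] -> 8 lines: jcioj arbkr vbjk mms zljk iyxme cwg jeoxv
Final line count: 8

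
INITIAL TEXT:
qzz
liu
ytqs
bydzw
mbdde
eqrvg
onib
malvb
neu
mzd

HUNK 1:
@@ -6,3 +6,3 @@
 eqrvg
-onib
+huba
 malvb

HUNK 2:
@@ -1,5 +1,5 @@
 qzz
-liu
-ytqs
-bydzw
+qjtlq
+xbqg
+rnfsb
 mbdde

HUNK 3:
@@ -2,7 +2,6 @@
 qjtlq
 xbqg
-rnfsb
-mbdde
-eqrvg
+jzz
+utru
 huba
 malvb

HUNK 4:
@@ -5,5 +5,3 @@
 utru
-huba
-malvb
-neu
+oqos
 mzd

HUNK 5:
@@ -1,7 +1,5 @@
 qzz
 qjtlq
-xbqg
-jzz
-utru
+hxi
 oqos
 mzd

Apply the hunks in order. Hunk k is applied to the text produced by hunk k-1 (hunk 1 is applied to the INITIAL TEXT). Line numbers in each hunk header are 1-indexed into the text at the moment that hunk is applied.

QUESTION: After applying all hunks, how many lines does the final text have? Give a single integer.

Hunk 1: at line 6 remove [onib] add [huba] -> 10 lines: qzz liu ytqs bydzw mbdde eqrvg huba malvb neu mzd
Hunk 2: at line 1 remove [liu,ytqs,bydzw] add [qjtlq,xbqg,rnfsb] -> 10 lines: qzz qjtlq xbqg rnfsb mbdde eqrvg huba malvb neu mzd
Hunk 3: at line 2 remove [rnfsb,mbdde,eqrvg] add [jzz,utru] -> 9 lines: qzz qjtlq xbqg jzz utru huba malvb neu mzd
Hunk 4: at line 5 remove [huba,malvb,neu] add [oqos] -> 7 lines: qzz qjtlq xbqg jzz utru oqos mzd
Hunk 5: at line 1 remove [xbqg,jzz,utru] add [hxi] -> 5 lines: qzz qjtlq hxi oqos mzd
Final line count: 5

Answer: 5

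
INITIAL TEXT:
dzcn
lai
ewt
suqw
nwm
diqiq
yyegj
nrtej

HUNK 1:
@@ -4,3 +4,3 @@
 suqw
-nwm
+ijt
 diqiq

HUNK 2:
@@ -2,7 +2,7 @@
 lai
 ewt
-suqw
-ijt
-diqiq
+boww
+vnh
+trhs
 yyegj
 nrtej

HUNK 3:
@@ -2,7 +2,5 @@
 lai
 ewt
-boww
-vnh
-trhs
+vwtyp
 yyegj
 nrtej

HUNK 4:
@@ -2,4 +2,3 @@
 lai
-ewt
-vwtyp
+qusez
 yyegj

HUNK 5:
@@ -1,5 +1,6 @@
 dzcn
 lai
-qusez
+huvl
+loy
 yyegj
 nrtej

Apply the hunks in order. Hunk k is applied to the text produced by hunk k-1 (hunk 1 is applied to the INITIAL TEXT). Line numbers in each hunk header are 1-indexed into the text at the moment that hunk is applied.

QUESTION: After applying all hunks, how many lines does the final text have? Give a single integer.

Hunk 1: at line 4 remove [nwm] add [ijt] -> 8 lines: dzcn lai ewt suqw ijt diqiq yyegj nrtej
Hunk 2: at line 2 remove [suqw,ijt,diqiq] add [boww,vnh,trhs] -> 8 lines: dzcn lai ewt boww vnh trhs yyegj nrtej
Hunk 3: at line 2 remove [boww,vnh,trhs] add [vwtyp] -> 6 lines: dzcn lai ewt vwtyp yyegj nrtej
Hunk 4: at line 2 remove [ewt,vwtyp] add [qusez] -> 5 lines: dzcn lai qusez yyegj nrtej
Hunk 5: at line 1 remove [qusez] add [huvl,loy] -> 6 lines: dzcn lai huvl loy yyegj nrtej
Final line count: 6

Answer: 6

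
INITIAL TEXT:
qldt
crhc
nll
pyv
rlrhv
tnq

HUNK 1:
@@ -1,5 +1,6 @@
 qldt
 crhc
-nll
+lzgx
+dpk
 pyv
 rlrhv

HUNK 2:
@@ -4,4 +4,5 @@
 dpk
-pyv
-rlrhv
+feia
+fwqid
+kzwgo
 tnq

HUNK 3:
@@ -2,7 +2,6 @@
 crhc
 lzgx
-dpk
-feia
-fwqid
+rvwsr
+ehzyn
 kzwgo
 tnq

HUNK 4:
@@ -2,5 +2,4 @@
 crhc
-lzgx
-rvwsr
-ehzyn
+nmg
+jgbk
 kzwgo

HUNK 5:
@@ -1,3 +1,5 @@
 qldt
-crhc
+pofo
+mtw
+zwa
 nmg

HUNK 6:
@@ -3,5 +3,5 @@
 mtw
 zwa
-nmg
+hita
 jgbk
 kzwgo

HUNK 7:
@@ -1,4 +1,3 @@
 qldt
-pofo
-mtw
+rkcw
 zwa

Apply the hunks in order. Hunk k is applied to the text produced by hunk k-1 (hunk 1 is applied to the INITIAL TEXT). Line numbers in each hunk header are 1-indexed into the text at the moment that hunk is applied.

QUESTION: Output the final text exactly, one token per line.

Answer: qldt
rkcw
zwa
hita
jgbk
kzwgo
tnq

Derivation:
Hunk 1: at line 1 remove [nll] add [lzgx,dpk] -> 7 lines: qldt crhc lzgx dpk pyv rlrhv tnq
Hunk 2: at line 4 remove [pyv,rlrhv] add [feia,fwqid,kzwgo] -> 8 lines: qldt crhc lzgx dpk feia fwqid kzwgo tnq
Hunk 3: at line 2 remove [dpk,feia,fwqid] add [rvwsr,ehzyn] -> 7 lines: qldt crhc lzgx rvwsr ehzyn kzwgo tnq
Hunk 4: at line 2 remove [lzgx,rvwsr,ehzyn] add [nmg,jgbk] -> 6 lines: qldt crhc nmg jgbk kzwgo tnq
Hunk 5: at line 1 remove [crhc] add [pofo,mtw,zwa] -> 8 lines: qldt pofo mtw zwa nmg jgbk kzwgo tnq
Hunk 6: at line 3 remove [nmg] add [hita] -> 8 lines: qldt pofo mtw zwa hita jgbk kzwgo tnq
Hunk 7: at line 1 remove [pofo,mtw] add [rkcw] -> 7 lines: qldt rkcw zwa hita jgbk kzwgo tnq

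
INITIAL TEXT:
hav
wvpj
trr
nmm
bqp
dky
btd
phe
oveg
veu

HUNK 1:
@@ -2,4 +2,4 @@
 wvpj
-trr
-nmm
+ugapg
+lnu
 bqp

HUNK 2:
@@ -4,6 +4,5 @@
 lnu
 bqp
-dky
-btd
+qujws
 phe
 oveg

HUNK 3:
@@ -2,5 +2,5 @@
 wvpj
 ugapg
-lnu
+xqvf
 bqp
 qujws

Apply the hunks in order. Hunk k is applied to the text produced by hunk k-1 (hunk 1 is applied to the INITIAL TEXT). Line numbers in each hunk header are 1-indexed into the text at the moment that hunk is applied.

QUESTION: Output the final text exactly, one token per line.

Answer: hav
wvpj
ugapg
xqvf
bqp
qujws
phe
oveg
veu

Derivation:
Hunk 1: at line 2 remove [trr,nmm] add [ugapg,lnu] -> 10 lines: hav wvpj ugapg lnu bqp dky btd phe oveg veu
Hunk 2: at line 4 remove [dky,btd] add [qujws] -> 9 lines: hav wvpj ugapg lnu bqp qujws phe oveg veu
Hunk 3: at line 2 remove [lnu] add [xqvf] -> 9 lines: hav wvpj ugapg xqvf bqp qujws phe oveg veu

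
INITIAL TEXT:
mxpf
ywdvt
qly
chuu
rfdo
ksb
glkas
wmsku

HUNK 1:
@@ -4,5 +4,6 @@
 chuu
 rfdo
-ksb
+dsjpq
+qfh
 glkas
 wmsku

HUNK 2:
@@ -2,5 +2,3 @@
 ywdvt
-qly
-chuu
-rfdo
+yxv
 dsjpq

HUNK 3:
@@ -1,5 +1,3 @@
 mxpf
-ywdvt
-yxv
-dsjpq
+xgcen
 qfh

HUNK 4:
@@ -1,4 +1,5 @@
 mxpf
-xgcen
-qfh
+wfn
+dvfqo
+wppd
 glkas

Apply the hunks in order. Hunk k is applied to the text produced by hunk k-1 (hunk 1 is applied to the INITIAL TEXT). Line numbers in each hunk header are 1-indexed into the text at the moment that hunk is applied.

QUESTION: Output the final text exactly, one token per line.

Answer: mxpf
wfn
dvfqo
wppd
glkas
wmsku

Derivation:
Hunk 1: at line 4 remove [ksb] add [dsjpq,qfh] -> 9 lines: mxpf ywdvt qly chuu rfdo dsjpq qfh glkas wmsku
Hunk 2: at line 2 remove [qly,chuu,rfdo] add [yxv] -> 7 lines: mxpf ywdvt yxv dsjpq qfh glkas wmsku
Hunk 3: at line 1 remove [ywdvt,yxv,dsjpq] add [xgcen] -> 5 lines: mxpf xgcen qfh glkas wmsku
Hunk 4: at line 1 remove [xgcen,qfh] add [wfn,dvfqo,wppd] -> 6 lines: mxpf wfn dvfqo wppd glkas wmsku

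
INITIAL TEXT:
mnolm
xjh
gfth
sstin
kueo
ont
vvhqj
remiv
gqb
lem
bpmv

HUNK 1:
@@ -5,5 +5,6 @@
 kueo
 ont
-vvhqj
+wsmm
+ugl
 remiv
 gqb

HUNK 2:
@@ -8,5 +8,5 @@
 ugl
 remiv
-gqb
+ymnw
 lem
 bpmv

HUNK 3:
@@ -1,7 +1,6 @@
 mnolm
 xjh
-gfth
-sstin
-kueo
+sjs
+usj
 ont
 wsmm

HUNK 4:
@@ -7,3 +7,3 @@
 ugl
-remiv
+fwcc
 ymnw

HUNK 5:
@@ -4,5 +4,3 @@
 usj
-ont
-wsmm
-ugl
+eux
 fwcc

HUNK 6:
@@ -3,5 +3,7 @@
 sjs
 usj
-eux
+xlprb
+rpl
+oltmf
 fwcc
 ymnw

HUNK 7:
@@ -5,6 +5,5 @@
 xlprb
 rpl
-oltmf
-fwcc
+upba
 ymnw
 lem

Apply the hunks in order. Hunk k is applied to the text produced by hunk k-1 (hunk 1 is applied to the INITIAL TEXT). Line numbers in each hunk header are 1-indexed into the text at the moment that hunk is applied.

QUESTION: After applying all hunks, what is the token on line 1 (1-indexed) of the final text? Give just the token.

Answer: mnolm

Derivation:
Hunk 1: at line 5 remove [vvhqj] add [wsmm,ugl] -> 12 lines: mnolm xjh gfth sstin kueo ont wsmm ugl remiv gqb lem bpmv
Hunk 2: at line 8 remove [gqb] add [ymnw] -> 12 lines: mnolm xjh gfth sstin kueo ont wsmm ugl remiv ymnw lem bpmv
Hunk 3: at line 1 remove [gfth,sstin,kueo] add [sjs,usj] -> 11 lines: mnolm xjh sjs usj ont wsmm ugl remiv ymnw lem bpmv
Hunk 4: at line 7 remove [remiv] add [fwcc] -> 11 lines: mnolm xjh sjs usj ont wsmm ugl fwcc ymnw lem bpmv
Hunk 5: at line 4 remove [ont,wsmm,ugl] add [eux] -> 9 lines: mnolm xjh sjs usj eux fwcc ymnw lem bpmv
Hunk 6: at line 3 remove [eux] add [xlprb,rpl,oltmf] -> 11 lines: mnolm xjh sjs usj xlprb rpl oltmf fwcc ymnw lem bpmv
Hunk 7: at line 5 remove [oltmf,fwcc] add [upba] -> 10 lines: mnolm xjh sjs usj xlprb rpl upba ymnw lem bpmv
Final line 1: mnolm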